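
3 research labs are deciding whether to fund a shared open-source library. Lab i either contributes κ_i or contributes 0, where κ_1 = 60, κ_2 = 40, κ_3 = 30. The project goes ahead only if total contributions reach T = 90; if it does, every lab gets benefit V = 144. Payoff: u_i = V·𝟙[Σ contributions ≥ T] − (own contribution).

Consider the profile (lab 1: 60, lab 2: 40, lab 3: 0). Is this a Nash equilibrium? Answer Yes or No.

Yes

Total = 100 ≥ 90: provided.
Lab 1 (pledges 60, payoff 84): dropping to 0 → total 40, payoff 0. No gain.
Lab 2 (pledges 40, payoff 104): dropping to 0 → total 60, payoff 0. No gain.
Lab 3 (pledges 0, payoff 144): pledging 30 → total 130, payoff 114. No gain.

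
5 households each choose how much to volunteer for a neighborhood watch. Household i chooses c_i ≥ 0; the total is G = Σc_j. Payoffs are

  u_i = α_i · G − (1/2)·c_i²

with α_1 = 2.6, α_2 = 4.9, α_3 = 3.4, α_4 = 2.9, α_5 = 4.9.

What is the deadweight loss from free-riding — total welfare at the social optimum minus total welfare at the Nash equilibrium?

561.91

Household i's FOC: ∂u_i/∂c_i = α_i − c_i = 0, so c_i* = α_i.
NE contributions = (2.6, 4.9, 3.4, 2.9, 4.9); G = 18.7.
W^NE = (Σα)·G − ½Σα_i² = 18.7² − ½·74.75 = 312.315.
Planner sets c_i = Σα_j = 18.7 for every i, so G^SO = 5·18.7 = 93.5.
W^SO = (Σα)·G^SO − ½·5·(Σα)² = (5/2)·18.7² = 874.225.
Deadweight loss = W^SO − W^NE = 561.91.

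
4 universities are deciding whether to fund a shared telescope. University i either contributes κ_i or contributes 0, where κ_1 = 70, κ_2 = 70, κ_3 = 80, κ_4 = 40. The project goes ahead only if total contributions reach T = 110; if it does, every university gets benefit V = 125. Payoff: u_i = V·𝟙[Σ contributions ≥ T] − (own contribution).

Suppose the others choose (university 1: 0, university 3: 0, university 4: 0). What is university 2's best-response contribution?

Others' total = 0. Even contributing 70 gives 70 < 110: no benefit either way.
Best response: 0.

0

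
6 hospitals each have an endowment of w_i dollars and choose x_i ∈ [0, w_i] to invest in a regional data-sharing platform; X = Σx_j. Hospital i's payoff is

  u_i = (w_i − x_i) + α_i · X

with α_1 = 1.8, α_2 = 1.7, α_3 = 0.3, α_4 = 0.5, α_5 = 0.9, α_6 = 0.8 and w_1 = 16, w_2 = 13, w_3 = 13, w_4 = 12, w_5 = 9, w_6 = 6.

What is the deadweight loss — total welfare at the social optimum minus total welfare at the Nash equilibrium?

200

∂u_i/∂x_i = α_i − 1, so hospital i contributes w_i if α_i > 1, else 0.
α_i > 1 for i ∈ {1, 2}; NE contributions (16, 13, 0, 0, 0, 0), X = 29.
W^NE = Σw_i − X^NE + (Σα_i)·X^NE = 69 + 5·29 = 214.
Planner: ∂(Σu_j)/∂x_i = Σα_j − 1 = 5 > 0, so everyone contributes w_i; X^SO = 69, W^SO = 69 + 5·69 = 414.
Deadweight loss = 200.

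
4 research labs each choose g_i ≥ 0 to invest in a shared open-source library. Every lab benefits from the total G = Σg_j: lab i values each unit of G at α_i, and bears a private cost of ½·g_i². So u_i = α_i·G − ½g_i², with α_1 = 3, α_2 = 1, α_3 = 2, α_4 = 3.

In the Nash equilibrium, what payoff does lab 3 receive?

16

Lab i's FOC: ∂u_i/∂g_i = α_i − g_i = 0, so g_i* = α_i.
NE contributions = (3, 1, 2, 3); G = 9.
u_3 = α_3·G − ½·(g_3)² = 2·9 − ½·2² = 16.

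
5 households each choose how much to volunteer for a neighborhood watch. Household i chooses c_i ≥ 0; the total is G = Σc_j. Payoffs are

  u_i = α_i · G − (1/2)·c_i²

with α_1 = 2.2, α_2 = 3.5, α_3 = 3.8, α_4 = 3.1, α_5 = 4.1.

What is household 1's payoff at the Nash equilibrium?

Household i's FOC: ∂u_i/∂c_i = α_i − c_i = 0, so c_i* = α_i.
NE contributions = (2.2, 3.5, 3.8, 3.1, 4.1); G = 16.7.
u_1 = α_1·G − ½·(c_1)² = 2.2·16.7 − ½·2.2² = 34.32.

34.32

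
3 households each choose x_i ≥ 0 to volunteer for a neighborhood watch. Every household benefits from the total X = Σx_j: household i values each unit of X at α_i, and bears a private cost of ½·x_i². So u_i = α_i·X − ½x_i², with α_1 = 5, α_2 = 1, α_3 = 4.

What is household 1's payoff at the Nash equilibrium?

Household i's FOC: ∂u_i/∂x_i = α_i − x_i = 0, so x_i* = α_i.
NE contributions = (5, 1, 4); X = 10.
u_1 = α_1·X − ½·(x_1)² = 5·10 − ½·5² = 37.5.

37.5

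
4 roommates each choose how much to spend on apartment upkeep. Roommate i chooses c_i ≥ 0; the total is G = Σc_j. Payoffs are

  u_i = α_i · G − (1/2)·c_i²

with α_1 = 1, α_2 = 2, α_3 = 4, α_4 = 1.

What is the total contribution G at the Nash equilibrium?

8

Roommate i's FOC: ∂u_i/∂c_i = α_i − c_i = 0, so c_i* = α_i.
NE contributions = (1, 2, 4, 1); G = 8.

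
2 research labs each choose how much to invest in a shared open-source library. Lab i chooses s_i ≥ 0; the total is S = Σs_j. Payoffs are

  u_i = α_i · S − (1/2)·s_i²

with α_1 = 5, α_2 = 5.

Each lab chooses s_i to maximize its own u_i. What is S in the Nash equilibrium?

Lab i's FOC: ∂u_i/∂s_i = α_i − s_i = 0, so s_i* = α_i.
NE contributions = (5, 5); S = 10.

10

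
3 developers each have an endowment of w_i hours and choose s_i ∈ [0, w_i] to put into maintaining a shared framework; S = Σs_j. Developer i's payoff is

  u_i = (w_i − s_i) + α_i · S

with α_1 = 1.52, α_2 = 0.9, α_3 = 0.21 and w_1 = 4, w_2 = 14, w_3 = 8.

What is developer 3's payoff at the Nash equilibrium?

8.84

∂u_i/∂s_i = α_i − 1, so developer i contributes w_i if α_i > 1, else 0.
α_i > 1 for i ∈ {1}; NE contributions (4, 0, 0), S = 4.
u_3 = (8 − 0) + 0.21·4 = 8.84.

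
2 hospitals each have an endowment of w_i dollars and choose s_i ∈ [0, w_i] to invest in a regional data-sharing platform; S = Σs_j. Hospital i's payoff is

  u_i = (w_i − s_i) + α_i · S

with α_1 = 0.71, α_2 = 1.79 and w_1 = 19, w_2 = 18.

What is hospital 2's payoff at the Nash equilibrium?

32.22

∂u_i/∂s_i = α_i − 1, so hospital i contributes w_i if α_i > 1, else 0.
α_i > 1 for i ∈ {2}; NE contributions (0, 18), S = 18.
u_2 = (18 − 18) + 1.79·18 = 32.22.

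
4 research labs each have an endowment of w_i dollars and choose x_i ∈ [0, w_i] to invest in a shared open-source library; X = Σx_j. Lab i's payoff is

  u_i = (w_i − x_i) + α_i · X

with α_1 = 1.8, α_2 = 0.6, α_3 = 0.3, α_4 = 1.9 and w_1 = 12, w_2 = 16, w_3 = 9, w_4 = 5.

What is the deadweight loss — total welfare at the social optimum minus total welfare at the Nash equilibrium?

90

∂u_i/∂x_i = α_i − 1, so lab i contributes w_i if α_i > 1, else 0.
α_i > 1 for i ∈ {1, 4}; NE contributions (12, 0, 0, 5), X = 17.
W^NE = Σw_i − X^NE + (Σα_i)·X^NE = 42 + 3.6·17 = 103.2.
Planner: ∂(Σu_j)/∂x_i = Σα_j − 1 = 3.6 > 0, so everyone contributes w_i; X^SO = 42, W^SO = 42 + 3.6·42 = 193.2.
Deadweight loss = 90.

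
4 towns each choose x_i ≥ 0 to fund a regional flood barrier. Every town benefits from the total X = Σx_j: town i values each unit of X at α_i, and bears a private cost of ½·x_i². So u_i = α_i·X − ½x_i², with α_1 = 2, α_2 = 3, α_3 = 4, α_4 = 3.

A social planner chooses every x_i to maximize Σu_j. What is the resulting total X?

48

Planner FOC: ∂(Σu_j)/∂x_i = (Σα_j) − x_i = 0, so x_i^SO = Σα_j = 12 for every i; X^SO = 48.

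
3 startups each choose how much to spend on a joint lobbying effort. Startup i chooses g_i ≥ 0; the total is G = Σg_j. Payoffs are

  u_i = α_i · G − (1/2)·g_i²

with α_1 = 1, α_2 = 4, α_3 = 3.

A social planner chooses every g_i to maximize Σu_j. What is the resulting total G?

Planner FOC: ∂(Σu_j)/∂g_i = (Σα_j) − g_i = 0, so g_i^SO = Σα_j = 8 for every i; G^SO = 24.

24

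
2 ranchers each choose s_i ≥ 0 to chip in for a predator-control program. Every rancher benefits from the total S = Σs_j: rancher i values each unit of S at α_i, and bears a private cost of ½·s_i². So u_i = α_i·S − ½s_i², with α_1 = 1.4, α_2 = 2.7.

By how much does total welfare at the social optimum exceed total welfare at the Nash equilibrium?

Rancher i's FOC: ∂u_i/∂s_i = α_i − s_i = 0, so s_i* = α_i.
NE contributions = (1.4, 2.7); S = 4.1.
W^NE = (Σα)·S − ½Σα_i² = 4.1² − ½·9.25 = 12.185.
Planner sets s_i = Σα_j = 4.1 for every i, so S^SO = 2·4.1 = 8.2.
W^SO = (Σα)·S^SO − ½·2·(Σα)² = (2/2)·4.1² = 16.81.
Deadweight loss = W^SO − W^NE = 4.625.

4.625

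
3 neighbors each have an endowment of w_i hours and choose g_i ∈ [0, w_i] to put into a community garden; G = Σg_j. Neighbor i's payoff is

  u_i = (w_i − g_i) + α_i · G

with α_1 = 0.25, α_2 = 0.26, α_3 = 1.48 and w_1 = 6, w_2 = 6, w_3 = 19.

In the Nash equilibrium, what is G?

∂u_i/∂g_i = α_i − 1, so neighbor i contributes w_i if α_i > 1, else 0.
α_i > 1 for i ∈ {3}; NE contributions (0, 0, 19), G = 19.

19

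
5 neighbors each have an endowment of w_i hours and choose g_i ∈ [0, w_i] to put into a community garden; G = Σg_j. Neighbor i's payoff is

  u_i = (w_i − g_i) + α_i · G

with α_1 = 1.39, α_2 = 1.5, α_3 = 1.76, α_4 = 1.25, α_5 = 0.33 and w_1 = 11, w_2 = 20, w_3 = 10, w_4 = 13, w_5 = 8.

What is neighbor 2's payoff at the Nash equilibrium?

81

∂u_i/∂g_i = α_i − 1, so neighbor i contributes w_i if α_i > 1, else 0.
α_i > 1 for i ∈ {1, 2, 3, 4}; NE contributions (11, 20, 10, 13, 0), G = 54.
u_2 = (20 − 20) + 1.5·54 = 81.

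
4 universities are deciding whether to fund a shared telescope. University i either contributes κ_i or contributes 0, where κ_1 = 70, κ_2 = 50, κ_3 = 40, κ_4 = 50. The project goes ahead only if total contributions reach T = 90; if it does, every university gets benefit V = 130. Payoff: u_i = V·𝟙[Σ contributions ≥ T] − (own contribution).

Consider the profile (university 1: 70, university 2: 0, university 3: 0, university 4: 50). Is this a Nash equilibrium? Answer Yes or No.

Total = 120 ≥ 90: provided.
University 1 (pledges 70, payoff 60): dropping to 0 → total 50, payoff 0. No gain.
University 2 (pledges 0, payoff 130): pledging 50 → total 170, payoff 80. No gain.
University 3 (pledges 0, payoff 130): pledging 40 → total 160, payoff 90. No gain.
University 4 (pledges 50, payoff 80): dropping to 0 → total 70, payoff 0. No gain.

Yes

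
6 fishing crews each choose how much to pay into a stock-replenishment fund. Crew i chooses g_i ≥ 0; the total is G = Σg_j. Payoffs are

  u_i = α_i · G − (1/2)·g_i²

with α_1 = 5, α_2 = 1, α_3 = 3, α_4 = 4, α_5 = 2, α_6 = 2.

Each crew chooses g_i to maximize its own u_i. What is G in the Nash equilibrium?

Crew i's FOC: ∂u_i/∂g_i = α_i − g_i = 0, so g_i* = α_i.
NE contributions = (5, 1, 3, 4, 2, 2); G = 17.

17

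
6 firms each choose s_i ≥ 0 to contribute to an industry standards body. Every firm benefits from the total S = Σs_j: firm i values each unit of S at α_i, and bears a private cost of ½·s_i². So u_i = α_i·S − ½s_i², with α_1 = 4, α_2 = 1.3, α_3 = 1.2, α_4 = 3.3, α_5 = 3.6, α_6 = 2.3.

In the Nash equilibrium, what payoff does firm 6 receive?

Firm i's FOC: ∂u_i/∂s_i = α_i − s_i = 0, so s_i* = α_i.
NE contributions = (4, 1.3, 1.2, 3.3, 3.6, 2.3); S = 15.7.
u_6 = α_6·S − ½·(s_6)² = 2.3·15.7 − ½·2.3² = 33.465.

33.465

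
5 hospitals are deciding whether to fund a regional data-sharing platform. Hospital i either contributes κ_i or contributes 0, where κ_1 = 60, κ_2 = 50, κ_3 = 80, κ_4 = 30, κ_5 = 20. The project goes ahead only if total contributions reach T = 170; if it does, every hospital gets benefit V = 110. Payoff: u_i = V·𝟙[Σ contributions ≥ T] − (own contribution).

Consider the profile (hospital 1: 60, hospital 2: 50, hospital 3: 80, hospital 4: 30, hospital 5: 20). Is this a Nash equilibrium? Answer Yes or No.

Total = 240 ≥ 170: provided.
Hospital 1 (pledges 60, payoff 50): dropping to 0 → total 180, payoff 110. Profitable deviation.

No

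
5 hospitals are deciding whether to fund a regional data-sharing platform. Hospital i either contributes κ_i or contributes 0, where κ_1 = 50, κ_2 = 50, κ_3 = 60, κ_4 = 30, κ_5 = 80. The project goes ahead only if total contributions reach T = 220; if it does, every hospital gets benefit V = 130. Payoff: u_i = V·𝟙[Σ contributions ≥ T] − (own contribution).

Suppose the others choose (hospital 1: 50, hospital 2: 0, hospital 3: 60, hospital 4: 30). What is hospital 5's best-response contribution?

80

Others' total = 140. Contributing 80 brings total to 220 ≥ 220: gain V − κ_5 = 50.
Best response: 80.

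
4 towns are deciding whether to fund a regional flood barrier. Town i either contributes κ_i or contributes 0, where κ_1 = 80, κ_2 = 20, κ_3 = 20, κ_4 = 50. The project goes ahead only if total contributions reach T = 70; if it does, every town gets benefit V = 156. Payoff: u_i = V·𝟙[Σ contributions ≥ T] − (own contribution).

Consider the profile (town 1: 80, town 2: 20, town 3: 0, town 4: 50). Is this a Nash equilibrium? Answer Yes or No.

No

Total = 150 ≥ 70: provided.
Town 1 (pledges 80, payoff 76): dropping to 0 → total 70, payoff 156. Profitable deviation.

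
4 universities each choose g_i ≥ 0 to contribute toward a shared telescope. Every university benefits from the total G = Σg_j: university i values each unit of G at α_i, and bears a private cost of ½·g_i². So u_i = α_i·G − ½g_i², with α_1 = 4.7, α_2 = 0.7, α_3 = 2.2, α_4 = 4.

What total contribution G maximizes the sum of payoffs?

46.4

Planner FOC: ∂(Σu_j)/∂g_i = (Σα_j) − g_i = 0, so g_i^SO = Σα_j = 11.6 for every i; G^SO = 46.4.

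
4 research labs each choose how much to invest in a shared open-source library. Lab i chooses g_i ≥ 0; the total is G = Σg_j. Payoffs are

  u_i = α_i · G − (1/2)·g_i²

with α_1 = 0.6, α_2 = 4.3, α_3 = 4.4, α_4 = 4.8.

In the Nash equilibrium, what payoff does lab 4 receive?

Lab i's FOC: ∂u_i/∂g_i = α_i − g_i = 0, so g_i* = α_i.
NE contributions = (0.6, 4.3, 4.4, 4.8); G = 14.1.
u_4 = α_4·G − ½·(g_4)² = 4.8·14.1 − ½·4.8² = 56.16.

56.16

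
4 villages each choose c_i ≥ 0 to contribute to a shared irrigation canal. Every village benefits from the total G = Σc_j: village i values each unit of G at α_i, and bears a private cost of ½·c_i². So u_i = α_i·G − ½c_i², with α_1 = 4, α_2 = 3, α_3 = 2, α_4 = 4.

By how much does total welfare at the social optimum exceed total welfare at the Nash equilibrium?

Village i's FOC: ∂u_i/∂c_i = α_i − c_i = 0, so c_i* = α_i.
NE contributions = (4, 3, 2, 4); G = 13.
W^NE = (Σα)·G − ½Σα_i² = 13² − ½·45 = 146.5.
Planner sets c_i = Σα_j = 13 for every i, so G^SO = 4·13 = 52.
W^SO = (Σα)·G^SO − ½·4·(Σα)² = (4/2)·13² = 338.
Deadweight loss = W^SO − W^NE = 191.5.

191.5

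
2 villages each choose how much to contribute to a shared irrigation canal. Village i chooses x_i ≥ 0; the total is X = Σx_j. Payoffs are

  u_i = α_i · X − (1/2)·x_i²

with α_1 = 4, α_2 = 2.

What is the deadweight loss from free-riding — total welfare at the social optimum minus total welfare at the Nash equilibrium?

10

Village i's FOC: ∂u_i/∂x_i = α_i − x_i = 0, so x_i* = α_i.
NE contributions = (4, 2); X = 6.
W^NE = (Σα)·X − ½Σα_i² = 6² − ½·20 = 26.
Planner sets x_i = Σα_j = 6 for every i, so X^SO = 2·6 = 12.
W^SO = (Σα)·X^SO − ½·2·(Σα)² = (2/2)·6² = 36.
Deadweight loss = W^SO − W^NE = 10.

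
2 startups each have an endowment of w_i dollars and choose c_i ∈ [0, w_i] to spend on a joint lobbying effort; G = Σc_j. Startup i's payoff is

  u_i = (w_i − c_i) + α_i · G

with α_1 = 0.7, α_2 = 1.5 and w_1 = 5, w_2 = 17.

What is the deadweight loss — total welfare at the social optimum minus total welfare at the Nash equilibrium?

6

∂u_i/∂c_i = α_i − 1, so startup i contributes w_i if α_i > 1, else 0.
α_i > 1 for i ∈ {2}; NE contributions (0, 17), G = 17.
W^NE = Σw_i − G^NE + (Σα_i)·G^NE = 22 + 1.2·17 = 42.4.
Planner: ∂(Σu_j)/∂c_i = Σα_j − 1 = 1.2 > 0, so everyone contributes w_i; G^SO = 22, W^SO = 22 + 1.2·22 = 48.4.
Deadweight loss = 6.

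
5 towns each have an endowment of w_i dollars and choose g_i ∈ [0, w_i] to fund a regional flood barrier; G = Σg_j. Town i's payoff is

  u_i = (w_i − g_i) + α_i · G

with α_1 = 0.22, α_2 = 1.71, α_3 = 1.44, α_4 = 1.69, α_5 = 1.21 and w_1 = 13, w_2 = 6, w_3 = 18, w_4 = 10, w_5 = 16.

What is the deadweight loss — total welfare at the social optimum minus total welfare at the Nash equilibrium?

∂u_i/∂g_i = α_i − 1, so town i contributes w_i if α_i > 1, else 0.
α_i > 1 for i ∈ {2, 3, 4, 5}; NE contributions (0, 6, 18, 10, 16), G = 50.
W^NE = Σw_i − G^NE + (Σα_i)·G^NE = 63 + 5.27·50 = 326.5.
Planner: ∂(Σu_j)/∂g_i = Σα_j − 1 = 5.27 > 0, so everyone contributes w_i; G^SO = 63, W^SO = 63 + 5.27·63 = 395.01.
Deadweight loss = 68.51.

68.51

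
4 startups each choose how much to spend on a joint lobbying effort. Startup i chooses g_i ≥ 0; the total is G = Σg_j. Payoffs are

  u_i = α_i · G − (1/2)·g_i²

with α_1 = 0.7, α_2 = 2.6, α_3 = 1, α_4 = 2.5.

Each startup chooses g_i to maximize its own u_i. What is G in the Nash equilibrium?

Startup i's FOC: ∂u_i/∂g_i = α_i − g_i = 0, so g_i* = α_i.
NE contributions = (0.7, 2.6, 1, 2.5); G = 6.8.

6.8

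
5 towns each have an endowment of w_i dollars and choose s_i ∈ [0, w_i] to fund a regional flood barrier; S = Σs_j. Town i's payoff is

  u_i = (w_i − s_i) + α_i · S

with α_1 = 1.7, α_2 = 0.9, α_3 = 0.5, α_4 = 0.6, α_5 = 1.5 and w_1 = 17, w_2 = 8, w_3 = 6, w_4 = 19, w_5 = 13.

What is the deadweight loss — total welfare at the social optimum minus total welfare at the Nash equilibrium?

138.6

∂u_i/∂s_i = α_i − 1, so town i contributes w_i if α_i > 1, else 0.
α_i > 1 for i ∈ {1, 5}; NE contributions (17, 0, 0, 0, 13), S = 30.
W^NE = Σw_i − S^NE + (Σα_i)·S^NE = 63 + 4.2·30 = 189.
Planner: ∂(Σu_j)/∂s_i = Σα_j − 1 = 4.2 > 0, so everyone contributes w_i; S^SO = 63, W^SO = 63 + 4.2·63 = 327.6.
Deadweight loss = 138.6.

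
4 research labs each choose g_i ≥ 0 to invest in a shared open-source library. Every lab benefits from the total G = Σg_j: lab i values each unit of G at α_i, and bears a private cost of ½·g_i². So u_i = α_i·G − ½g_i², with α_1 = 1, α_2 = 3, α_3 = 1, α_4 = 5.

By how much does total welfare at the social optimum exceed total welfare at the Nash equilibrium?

118

Lab i's FOC: ∂u_i/∂g_i = α_i − g_i = 0, so g_i* = α_i.
NE contributions = (1, 3, 1, 5); G = 10.
W^NE = (Σα)·G − ½Σα_i² = 10² − ½·36 = 82.
Planner sets g_i = Σα_j = 10 for every i, so G^SO = 4·10 = 40.
W^SO = (Σα)·G^SO − ½·4·(Σα)² = (4/2)·10² = 200.
Deadweight loss = W^SO − W^NE = 118.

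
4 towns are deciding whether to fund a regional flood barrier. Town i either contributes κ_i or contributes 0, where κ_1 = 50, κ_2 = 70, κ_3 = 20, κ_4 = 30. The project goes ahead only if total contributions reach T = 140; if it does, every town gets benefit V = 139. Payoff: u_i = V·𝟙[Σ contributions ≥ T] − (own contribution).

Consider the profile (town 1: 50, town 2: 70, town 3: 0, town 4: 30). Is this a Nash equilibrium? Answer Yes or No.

Total = 150 ≥ 140: provided.
Town 1 (pledges 50, payoff 89): dropping to 0 → total 100, payoff 0. No gain.
Town 2 (pledges 70, payoff 69): dropping to 0 → total 80, payoff 0. No gain.
Town 3 (pledges 0, payoff 139): pledging 20 → total 170, payoff 119. No gain.
Town 4 (pledges 30, payoff 109): dropping to 0 → total 120, payoff 0. No gain.

Yes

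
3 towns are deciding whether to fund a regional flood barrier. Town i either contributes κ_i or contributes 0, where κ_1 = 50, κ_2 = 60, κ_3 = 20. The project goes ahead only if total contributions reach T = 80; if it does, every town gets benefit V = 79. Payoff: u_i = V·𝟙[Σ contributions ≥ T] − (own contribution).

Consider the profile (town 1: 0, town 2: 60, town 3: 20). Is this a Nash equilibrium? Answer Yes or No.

Yes

Total = 80 ≥ 80: provided.
Town 1 (pledges 0, payoff 79): pledging 50 → total 130, payoff 29. No gain.
Town 2 (pledges 60, payoff 19): dropping to 0 → total 20, payoff 0. No gain.
Town 3 (pledges 20, payoff 59): dropping to 0 → total 60, payoff 0. No gain.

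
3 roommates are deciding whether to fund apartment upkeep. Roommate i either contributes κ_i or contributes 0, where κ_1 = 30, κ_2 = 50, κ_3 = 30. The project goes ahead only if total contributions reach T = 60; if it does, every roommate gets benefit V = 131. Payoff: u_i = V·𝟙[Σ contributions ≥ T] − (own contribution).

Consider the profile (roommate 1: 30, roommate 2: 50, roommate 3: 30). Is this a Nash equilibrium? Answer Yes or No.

Total = 110 ≥ 60: provided.
Roommate 1 (pledges 30, payoff 101): dropping to 0 → total 80, payoff 131. Profitable deviation.

No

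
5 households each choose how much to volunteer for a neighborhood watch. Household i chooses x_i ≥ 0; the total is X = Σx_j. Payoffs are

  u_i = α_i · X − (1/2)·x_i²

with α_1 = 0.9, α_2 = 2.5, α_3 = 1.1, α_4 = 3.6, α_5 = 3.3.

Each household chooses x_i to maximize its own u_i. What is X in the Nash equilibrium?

Household i's FOC: ∂u_i/∂x_i = α_i − x_i = 0, so x_i* = α_i.
NE contributions = (0.9, 2.5, 1.1, 3.6, 3.3); X = 11.4.

11.4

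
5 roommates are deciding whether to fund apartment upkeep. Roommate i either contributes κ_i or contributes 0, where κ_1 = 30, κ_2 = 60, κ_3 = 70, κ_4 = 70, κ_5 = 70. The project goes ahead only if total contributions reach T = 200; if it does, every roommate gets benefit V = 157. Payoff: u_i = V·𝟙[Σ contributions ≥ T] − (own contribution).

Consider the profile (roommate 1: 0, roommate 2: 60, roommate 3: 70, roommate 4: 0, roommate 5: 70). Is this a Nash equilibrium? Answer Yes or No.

Yes

Total = 200 ≥ 200: provided.
Roommate 1 (pledges 0, payoff 157): pledging 30 → total 230, payoff 127. No gain.
Roommate 2 (pledges 60, payoff 97): dropping to 0 → total 140, payoff 0. No gain.
Roommate 3 (pledges 70, payoff 87): dropping to 0 → total 130, payoff 0. No gain.
Roommate 4 (pledges 0, payoff 157): pledging 70 → total 270, payoff 87. No gain.
Roommate 5 (pledges 70, payoff 87): dropping to 0 → total 130, payoff 0. No gain.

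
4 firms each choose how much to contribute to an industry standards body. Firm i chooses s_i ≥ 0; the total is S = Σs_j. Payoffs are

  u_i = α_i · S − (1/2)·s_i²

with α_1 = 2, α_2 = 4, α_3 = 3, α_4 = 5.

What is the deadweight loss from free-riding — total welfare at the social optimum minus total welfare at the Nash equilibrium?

223

Firm i's FOC: ∂u_i/∂s_i = α_i − s_i = 0, so s_i* = α_i.
NE contributions = (2, 4, 3, 5); S = 14.
W^NE = (Σα)·S − ½Σα_i² = 14² − ½·54 = 169.
Planner sets s_i = Σα_j = 14 for every i, so S^SO = 4·14 = 56.
W^SO = (Σα)·S^SO − ½·4·(Σα)² = (4/2)·14² = 392.
Deadweight loss = W^SO − W^NE = 223.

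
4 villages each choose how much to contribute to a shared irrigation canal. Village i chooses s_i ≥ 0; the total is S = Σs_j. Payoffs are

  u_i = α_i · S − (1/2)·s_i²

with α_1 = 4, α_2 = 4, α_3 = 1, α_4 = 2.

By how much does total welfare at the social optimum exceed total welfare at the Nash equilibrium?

139.5

Village i's FOC: ∂u_i/∂s_i = α_i − s_i = 0, so s_i* = α_i.
NE contributions = (4, 4, 1, 2); S = 11.
W^NE = (Σα)·S − ½Σα_i² = 11² − ½·37 = 102.5.
Planner sets s_i = Σα_j = 11 for every i, so S^SO = 4·11 = 44.
W^SO = (Σα)·S^SO − ½·4·(Σα)² = (4/2)·11² = 242.
Deadweight loss = W^SO − W^NE = 139.5.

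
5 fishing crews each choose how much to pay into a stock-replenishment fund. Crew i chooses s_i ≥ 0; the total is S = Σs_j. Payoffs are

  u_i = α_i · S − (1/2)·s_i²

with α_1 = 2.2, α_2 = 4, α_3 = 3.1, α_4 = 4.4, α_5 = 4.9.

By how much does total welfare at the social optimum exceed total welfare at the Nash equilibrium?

555.85

Crew i's FOC: ∂u_i/∂s_i = α_i − s_i = 0, so s_i* = α_i.
NE contributions = (2.2, 4, 3.1, 4.4, 4.9); S = 18.6.
W^NE = (Σα)·S − ½Σα_i² = 18.6² − ½·73.82 = 309.05.
Planner sets s_i = Σα_j = 18.6 for every i, so S^SO = 5·18.6 = 93.
W^SO = (Σα)·S^SO − ½·5·(Σα)² = (5/2)·18.6² = 864.9.
Deadweight loss = W^SO − W^NE = 555.85.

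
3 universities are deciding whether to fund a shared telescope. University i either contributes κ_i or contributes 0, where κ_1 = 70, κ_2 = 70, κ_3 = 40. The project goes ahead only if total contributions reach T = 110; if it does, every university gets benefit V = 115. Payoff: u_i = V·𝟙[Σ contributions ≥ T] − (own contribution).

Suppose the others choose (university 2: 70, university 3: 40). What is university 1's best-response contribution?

Others' total = 110 ≥ 110; contributing adds cost 70 for no extra benefit.
Best response: 0.

0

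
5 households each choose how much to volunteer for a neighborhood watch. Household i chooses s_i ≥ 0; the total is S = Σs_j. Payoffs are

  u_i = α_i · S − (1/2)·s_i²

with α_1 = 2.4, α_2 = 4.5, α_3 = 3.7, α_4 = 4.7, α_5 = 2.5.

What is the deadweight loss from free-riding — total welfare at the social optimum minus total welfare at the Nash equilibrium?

Household i's FOC: ∂u_i/∂s_i = α_i − s_i = 0, so s_i* = α_i.
NE contributions = (2.4, 4.5, 3.7, 4.7, 2.5); S = 17.8.
W^NE = (Σα)·S − ½Σα_i² = 17.8² − ½·68.04 = 282.82.
Planner sets s_i = Σα_j = 17.8 for every i, so S^SO = 5·17.8 = 89.
W^SO = (Σα)·S^SO − ½·5·(Σα)² = (5/2)·17.8² = 792.1.
Deadweight loss = W^SO − W^NE = 509.28.

509.28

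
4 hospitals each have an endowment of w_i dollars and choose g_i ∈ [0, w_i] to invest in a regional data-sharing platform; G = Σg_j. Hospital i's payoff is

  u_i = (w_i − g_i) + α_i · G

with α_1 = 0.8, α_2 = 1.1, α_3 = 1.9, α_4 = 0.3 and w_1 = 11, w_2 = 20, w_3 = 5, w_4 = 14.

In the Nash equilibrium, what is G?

25

∂u_i/∂g_i = α_i − 1, so hospital i contributes w_i if α_i > 1, else 0.
α_i > 1 for i ∈ {2, 3}; NE contributions (0, 20, 5, 0), G = 25.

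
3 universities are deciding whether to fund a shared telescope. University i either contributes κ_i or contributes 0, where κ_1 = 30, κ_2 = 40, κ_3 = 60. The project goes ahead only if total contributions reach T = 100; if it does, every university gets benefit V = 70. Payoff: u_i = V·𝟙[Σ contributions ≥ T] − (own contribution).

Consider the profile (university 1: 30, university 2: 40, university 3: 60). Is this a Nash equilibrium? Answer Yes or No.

Total = 130 ≥ 100: provided.
University 1 (pledges 30, payoff 40): dropping to 0 → total 100, payoff 70. Profitable deviation.

No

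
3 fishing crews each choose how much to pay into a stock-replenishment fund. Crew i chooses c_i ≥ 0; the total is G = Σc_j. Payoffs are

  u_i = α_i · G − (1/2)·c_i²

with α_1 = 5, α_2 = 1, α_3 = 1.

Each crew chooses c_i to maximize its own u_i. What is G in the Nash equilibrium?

Crew i's FOC: ∂u_i/∂c_i = α_i − c_i = 0, so c_i* = α_i.
NE contributions = (5, 1, 1); G = 7.

7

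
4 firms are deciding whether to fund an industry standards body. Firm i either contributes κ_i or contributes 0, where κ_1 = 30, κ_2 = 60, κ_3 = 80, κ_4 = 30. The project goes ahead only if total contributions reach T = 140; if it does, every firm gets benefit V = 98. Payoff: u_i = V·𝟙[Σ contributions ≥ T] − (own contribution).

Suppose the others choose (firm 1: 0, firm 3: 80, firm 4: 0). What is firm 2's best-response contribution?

60

Others' total = 80. Contributing 60 brings total to 140 ≥ 140: gain V − κ_2 = 38.
Best response: 60.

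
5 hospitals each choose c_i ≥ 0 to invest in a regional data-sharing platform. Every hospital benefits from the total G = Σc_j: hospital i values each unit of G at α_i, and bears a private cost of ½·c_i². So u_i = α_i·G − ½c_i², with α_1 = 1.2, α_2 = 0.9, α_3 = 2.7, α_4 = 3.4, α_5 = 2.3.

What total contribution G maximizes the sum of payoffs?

52.5

Planner FOC: ∂(Σu_j)/∂c_i = (Σα_j) − c_i = 0, so c_i^SO = Σα_j = 10.5 for every i; G^SO = 52.5.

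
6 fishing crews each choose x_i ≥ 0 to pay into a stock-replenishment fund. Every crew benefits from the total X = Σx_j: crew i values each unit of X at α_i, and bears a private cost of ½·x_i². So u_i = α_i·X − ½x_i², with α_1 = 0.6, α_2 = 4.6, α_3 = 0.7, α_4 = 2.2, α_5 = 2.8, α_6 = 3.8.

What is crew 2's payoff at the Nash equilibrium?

57.04

Crew i's FOC: ∂u_i/∂x_i = α_i − x_i = 0, so x_i* = α_i.
NE contributions = (0.6, 4.6, 0.7, 2.2, 2.8, 3.8); X = 14.7.
u_2 = α_2·X − ½·(x_2)² = 4.6·14.7 − ½·4.6² = 57.04.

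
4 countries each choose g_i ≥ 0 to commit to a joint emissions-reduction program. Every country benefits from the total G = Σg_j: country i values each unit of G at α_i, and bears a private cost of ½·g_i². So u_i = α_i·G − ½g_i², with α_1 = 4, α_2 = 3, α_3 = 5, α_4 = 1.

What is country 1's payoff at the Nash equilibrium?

Country i's FOC: ∂u_i/∂g_i = α_i − g_i = 0, so g_i* = α_i.
NE contributions = (4, 3, 5, 1); G = 13.
u_1 = α_1·G − ½·(g_1)² = 4·13 − ½·4² = 44.

44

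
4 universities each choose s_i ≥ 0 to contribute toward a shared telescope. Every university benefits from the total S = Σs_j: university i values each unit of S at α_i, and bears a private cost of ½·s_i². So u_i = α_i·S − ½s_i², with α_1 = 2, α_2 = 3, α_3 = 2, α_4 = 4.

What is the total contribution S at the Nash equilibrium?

11

University i's FOC: ∂u_i/∂s_i = α_i − s_i = 0, so s_i* = α_i.
NE contributions = (2, 3, 2, 4); S = 11.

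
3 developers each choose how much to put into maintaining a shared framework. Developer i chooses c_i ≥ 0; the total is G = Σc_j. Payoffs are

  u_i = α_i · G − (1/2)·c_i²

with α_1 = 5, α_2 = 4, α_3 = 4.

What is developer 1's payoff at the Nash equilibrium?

52.5

Developer i's FOC: ∂u_i/∂c_i = α_i − c_i = 0, so c_i* = α_i.
NE contributions = (5, 4, 4); G = 13.
u_1 = α_1·G − ½·(c_1)² = 5·13 − ½·5² = 52.5.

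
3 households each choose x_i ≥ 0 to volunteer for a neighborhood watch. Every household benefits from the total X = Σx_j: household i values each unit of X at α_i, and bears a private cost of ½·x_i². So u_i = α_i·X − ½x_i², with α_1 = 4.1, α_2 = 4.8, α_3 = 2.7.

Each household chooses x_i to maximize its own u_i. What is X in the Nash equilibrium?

11.6

Household i's FOC: ∂u_i/∂x_i = α_i − x_i = 0, so x_i* = α_i.
NE contributions = (4.1, 4.8, 2.7); X = 11.6.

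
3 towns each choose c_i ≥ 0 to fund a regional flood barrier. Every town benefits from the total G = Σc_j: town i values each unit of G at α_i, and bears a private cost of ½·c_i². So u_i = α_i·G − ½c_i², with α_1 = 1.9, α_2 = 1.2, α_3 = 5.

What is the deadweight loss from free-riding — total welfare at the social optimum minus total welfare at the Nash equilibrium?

Town i's FOC: ∂u_i/∂c_i = α_i − c_i = 0, so c_i* = α_i.
NE contributions = (1.9, 1.2, 5); G = 8.1.
W^NE = (Σα)·G − ½Σα_i² = 8.1² − ½·30.05 = 50.585.
Planner sets c_i = Σα_j = 8.1 for every i, so G^SO = 3·8.1 = 24.3.
W^SO = (Σα)·G^SO − ½·3·(Σα)² = (3/2)·8.1² = 98.415.
Deadweight loss = W^SO − W^NE = 47.83.

47.83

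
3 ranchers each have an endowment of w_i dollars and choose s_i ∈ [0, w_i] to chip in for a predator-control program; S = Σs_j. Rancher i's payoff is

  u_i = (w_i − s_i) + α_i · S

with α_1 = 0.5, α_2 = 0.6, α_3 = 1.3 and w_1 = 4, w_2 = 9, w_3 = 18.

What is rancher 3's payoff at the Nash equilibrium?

∂u_i/∂s_i = α_i − 1, so rancher i contributes w_i if α_i > 1, else 0.
α_i > 1 for i ∈ {3}; NE contributions (0, 0, 18), S = 18.
u_3 = (18 − 18) + 1.3·18 = 23.4.

23.4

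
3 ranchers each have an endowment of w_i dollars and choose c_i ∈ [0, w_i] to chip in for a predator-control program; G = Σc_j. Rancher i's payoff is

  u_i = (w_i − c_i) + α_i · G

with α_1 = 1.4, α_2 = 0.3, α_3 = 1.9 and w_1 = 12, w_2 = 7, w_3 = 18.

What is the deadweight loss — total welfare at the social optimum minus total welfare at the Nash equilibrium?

∂u_i/∂c_i = α_i − 1, so rancher i contributes w_i if α_i > 1, else 0.
α_i > 1 for i ∈ {1, 3}; NE contributions (12, 0, 18), G = 30.
W^NE = Σw_i − G^NE + (Σα_i)·G^NE = 37 + 2.6·30 = 115.
Planner: ∂(Σu_j)/∂c_i = Σα_j − 1 = 2.6 > 0, so everyone contributes w_i; G^SO = 37, W^SO = 37 + 2.6·37 = 133.2.
Deadweight loss = 18.2.

18.2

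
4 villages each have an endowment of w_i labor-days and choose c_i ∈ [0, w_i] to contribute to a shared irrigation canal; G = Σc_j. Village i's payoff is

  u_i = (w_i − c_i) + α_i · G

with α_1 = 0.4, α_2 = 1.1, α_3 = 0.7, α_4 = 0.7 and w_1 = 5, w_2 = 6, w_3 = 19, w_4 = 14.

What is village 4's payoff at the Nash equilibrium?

∂u_i/∂c_i = α_i − 1, so village i contributes w_i if α_i > 1, else 0.
α_i > 1 for i ∈ {2}; NE contributions (0, 6, 0, 0), G = 6.
u_4 = (14 − 0) + 0.7·6 = 18.2.

18.2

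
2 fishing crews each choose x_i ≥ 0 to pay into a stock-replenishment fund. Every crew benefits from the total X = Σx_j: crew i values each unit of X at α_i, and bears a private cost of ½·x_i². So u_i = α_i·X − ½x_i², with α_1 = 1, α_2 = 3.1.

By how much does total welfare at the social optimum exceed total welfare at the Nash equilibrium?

Crew i's FOC: ∂u_i/∂x_i = α_i − x_i = 0, so x_i* = α_i.
NE contributions = (1, 3.1); X = 4.1.
W^NE = (Σα)·X − ½Σα_i² = 4.1² − ½·10.61 = 11.505.
Planner sets x_i = Σα_j = 4.1 for every i, so X^SO = 2·4.1 = 8.2.
W^SO = (Σα)·X^SO − ½·2·(Σα)² = (2/2)·4.1² = 16.81.
Deadweight loss = W^SO − W^NE = 5.305.

5.305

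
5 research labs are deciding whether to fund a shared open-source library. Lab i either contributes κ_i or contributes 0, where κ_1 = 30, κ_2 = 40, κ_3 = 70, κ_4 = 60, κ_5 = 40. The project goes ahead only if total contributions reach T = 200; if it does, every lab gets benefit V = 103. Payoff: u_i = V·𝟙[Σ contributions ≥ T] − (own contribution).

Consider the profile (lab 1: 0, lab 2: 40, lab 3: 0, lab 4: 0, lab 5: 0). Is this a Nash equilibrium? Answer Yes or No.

No

Total = 40 < 200: not provided.
Lab 1 (pledges 0, payoff 0): pledging 30 → total 70, payoff -30. No gain.
Lab 2 (pledges 40, payoff -40): dropping to 0 → total 0, payoff 0. Profitable deviation.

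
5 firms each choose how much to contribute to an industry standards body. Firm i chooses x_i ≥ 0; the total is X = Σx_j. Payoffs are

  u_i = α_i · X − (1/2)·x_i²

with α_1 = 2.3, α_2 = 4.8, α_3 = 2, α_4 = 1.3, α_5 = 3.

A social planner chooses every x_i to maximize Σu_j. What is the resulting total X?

Planner FOC: ∂(Σu_j)/∂x_i = (Σα_j) − x_i = 0, so x_i^SO = Σα_j = 13.4 for every i; X^SO = 67.

67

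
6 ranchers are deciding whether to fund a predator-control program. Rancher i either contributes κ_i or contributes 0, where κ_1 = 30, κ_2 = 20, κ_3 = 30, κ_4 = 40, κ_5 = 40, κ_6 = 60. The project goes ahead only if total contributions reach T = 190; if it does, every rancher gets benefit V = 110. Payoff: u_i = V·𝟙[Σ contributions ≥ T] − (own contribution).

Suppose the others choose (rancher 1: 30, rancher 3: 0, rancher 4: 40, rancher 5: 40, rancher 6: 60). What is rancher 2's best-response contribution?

20

Others' total = 170. Contributing 20 brings total to 190 ≥ 190: gain V − κ_2 = 90.
Best response: 20.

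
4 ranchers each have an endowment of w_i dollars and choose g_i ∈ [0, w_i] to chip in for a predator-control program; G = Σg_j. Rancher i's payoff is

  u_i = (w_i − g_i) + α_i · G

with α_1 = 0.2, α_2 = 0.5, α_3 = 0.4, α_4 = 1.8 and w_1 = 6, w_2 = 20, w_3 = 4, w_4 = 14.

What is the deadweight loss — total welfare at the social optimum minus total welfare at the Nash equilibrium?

57

∂u_i/∂g_i = α_i − 1, so rancher i contributes w_i if α_i > 1, else 0.
α_i > 1 for i ∈ {4}; NE contributions (0, 0, 0, 14), G = 14.
W^NE = Σw_i − G^NE + (Σα_i)·G^NE = 44 + 1.9·14 = 70.6.
Planner: ∂(Σu_j)/∂g_i = Σα_j − 1 = 1.9 > 0, so everyone contributes w_i; G^SO = 44, W^SO = 44 + 1.9·44 = 127.6.
Deadweight loss = 57.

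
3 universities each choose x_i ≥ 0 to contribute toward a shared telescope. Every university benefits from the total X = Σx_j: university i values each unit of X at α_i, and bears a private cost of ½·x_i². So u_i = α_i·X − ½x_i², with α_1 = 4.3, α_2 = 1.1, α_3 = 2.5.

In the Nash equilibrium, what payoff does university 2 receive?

8.085

University i's FOC: ∂u_i/∂x_i = α_i − x_i = 0, so x_i* = α_i.
NE contributions = (4.3, 1.1, 2.5); X = 7.9.
u_2 = α_2·X − ½·(x_2)² = 1.1·7.9 − ½·1.1² = 8.085.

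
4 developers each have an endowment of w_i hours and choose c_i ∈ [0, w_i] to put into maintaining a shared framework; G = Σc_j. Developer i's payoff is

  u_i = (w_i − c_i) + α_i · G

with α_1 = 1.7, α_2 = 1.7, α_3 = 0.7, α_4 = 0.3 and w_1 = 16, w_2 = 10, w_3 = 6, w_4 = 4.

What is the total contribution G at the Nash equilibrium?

26

∂u_i/∂c_i = α_i − 1, so developer i contributes w_i if α_i > 1, else 0.
α_i > 1 for i ∈ {1, 2}; NE contributions (16, 10, 0, 0), G = 26.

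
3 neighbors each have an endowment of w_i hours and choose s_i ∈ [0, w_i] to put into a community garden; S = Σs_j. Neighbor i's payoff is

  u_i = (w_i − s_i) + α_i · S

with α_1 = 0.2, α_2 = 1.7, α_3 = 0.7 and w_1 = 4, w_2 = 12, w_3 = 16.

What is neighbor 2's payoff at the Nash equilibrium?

20.4

∂u_i/∂s_i = α_i − 1, so neighbor i contributes w_i if α_i > 1, else 0.
α_i > 1 for i ∈ {2}; NE contributions (0, 12, 0), S = 12.
u_2 = (12 − 12) + 1.7·12 = 20.4.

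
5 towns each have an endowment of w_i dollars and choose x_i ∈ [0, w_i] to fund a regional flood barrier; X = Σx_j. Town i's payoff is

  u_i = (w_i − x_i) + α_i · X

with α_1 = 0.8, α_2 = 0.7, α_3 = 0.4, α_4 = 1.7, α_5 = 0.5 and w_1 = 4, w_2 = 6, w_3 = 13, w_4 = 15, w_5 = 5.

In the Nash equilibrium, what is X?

∂u_i/∂x_i = α_i − 1, so town i contributes w_i if α_i > 1, else 0.
α_i > 1 for i ∈ {4}; NE contributions (0, 0, 0, 15, 0), X = 15.

15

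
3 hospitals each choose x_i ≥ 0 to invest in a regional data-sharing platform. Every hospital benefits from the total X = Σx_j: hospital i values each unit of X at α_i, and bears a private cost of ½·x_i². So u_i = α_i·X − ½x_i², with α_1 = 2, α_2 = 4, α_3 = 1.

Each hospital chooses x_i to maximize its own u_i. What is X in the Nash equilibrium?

7

Hospital i's FOC: ∂u_i/∂x_i = α_i − x_i = 0, so x_i* = α_i.
NE contributions = (2, 4, 1); X = 7.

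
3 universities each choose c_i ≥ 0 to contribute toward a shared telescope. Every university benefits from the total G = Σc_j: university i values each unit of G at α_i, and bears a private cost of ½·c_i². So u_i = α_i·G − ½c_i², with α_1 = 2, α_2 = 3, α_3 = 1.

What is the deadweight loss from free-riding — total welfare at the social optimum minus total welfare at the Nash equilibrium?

University i's FOC: ∂u_i/∂c_i = α_i − c_i = 0, so c_i* = α_i.
NE contributions = (2, 3, 1); G = 6.
W^NE = (Σα)·G − ½Σα_i² = 6² − ½·14 = 29.
Planner sets c_i = Σα_j = 6 for every i, so G^SO = 3·6 = 18.
W^SO = (Σα)·G^SO − ½·3·(Σα)² = (3/2)·6² = 54.
Deadweight loss = W^SO − W^NE = 25.

25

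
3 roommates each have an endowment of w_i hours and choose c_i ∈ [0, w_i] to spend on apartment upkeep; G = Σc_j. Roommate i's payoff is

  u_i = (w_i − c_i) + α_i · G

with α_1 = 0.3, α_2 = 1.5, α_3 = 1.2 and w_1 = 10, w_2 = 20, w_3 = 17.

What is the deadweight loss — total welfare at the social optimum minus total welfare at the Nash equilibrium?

∂u_i/∂c_i = α_i − 1, so roommate i contributes w_i if α_i > 1, else 0.
α_i > 1 for i ∈ {2, 3}; NE contributions (0, 20, 17), G = 37.
W^NE = Σw_i − G^NE + (Σα_i)·G^NE = 47 + 2·37 = 121.
Planner: ∂(Σu_j)/∂c_i = Σα_j − 1 = 2 > 0, so everyone contributes w_i; G^SO = 47, W^SO = 47 + 2·47 = 141.
Deadweight loss = 20.

20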